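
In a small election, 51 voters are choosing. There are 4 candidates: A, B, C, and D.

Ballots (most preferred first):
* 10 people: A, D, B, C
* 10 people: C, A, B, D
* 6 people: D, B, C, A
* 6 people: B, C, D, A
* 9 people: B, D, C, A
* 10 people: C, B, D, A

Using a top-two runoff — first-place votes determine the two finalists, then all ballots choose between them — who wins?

Round 1 first-place votes: A 10, B 15, C 20, D 6. C and B advance.
Runoff: C is ranked above B on 20 ballots, B above C on 31.

B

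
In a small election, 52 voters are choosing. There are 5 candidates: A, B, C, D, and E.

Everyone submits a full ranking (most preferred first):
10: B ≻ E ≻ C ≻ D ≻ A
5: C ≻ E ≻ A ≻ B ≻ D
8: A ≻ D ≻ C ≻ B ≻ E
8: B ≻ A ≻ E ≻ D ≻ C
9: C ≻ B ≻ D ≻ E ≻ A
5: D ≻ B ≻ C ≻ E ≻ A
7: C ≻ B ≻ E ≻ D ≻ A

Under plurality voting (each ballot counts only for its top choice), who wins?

C

First-place votes: A 8, B 18, C 21, D 5, E 0.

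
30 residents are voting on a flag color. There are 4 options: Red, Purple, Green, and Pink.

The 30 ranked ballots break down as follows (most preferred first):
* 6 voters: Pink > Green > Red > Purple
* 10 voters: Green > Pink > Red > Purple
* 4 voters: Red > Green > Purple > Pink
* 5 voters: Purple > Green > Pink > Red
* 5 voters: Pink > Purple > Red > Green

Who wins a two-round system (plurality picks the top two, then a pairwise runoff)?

Round 1 first-place votes: Red 4, Purple 5, Green 10, Pink 11. Pink and Green advance.
Runoff: Pink is ranked above Green on 11 ballots, Green above Pink on 19.

Green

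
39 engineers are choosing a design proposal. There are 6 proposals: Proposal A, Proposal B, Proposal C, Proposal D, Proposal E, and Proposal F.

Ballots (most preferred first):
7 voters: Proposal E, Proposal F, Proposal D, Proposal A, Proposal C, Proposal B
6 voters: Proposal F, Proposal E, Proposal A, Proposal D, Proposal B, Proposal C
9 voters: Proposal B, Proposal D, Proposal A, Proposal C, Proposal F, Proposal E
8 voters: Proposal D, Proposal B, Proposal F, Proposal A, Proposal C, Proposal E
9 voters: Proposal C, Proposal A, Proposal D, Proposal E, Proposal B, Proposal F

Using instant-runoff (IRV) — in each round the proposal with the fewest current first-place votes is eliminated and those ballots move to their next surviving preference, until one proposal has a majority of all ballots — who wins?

Round 1: Proposal A 0, Proposal B 9, Proposal C 9, Proposal D 8, Proposal E 7, Proposal F 6. Proposal A eliminated.
Round 2: Proposal B 9, Proposal C 9, Proposal D 8, Proposal E 7, Proposal F 6. Proposal F eliminated.
Round 3: Proposal B 9, Proposal C 9, Proposal D 8, Proposal E 13. Proposal D eliminated.
Round 4: Proposal B 17, Proposal C 9, Proposal E 13. Proposal C eliminated.
Round 5: Proposal B 17, Proposal E 22. Proposal E has a majority (≥20).

Proposal E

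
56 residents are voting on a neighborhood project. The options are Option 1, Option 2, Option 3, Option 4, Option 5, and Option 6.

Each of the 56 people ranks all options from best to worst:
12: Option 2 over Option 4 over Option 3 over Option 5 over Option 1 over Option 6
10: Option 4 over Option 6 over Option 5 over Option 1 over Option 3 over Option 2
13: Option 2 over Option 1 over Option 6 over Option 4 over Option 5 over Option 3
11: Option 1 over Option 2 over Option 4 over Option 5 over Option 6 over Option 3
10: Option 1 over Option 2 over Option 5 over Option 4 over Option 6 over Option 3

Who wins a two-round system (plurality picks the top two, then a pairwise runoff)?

Round 1 first-place votes: Option 1 21, Option 2 25, Option 3 0, Option 4 10, Option 5 0, Option 6 0. Option 2 and Option 1 advance.
Runoff: Option 2 is ranked above Option 1 on 25 ballots, Option 1 above Option 2 on 31.

Option 1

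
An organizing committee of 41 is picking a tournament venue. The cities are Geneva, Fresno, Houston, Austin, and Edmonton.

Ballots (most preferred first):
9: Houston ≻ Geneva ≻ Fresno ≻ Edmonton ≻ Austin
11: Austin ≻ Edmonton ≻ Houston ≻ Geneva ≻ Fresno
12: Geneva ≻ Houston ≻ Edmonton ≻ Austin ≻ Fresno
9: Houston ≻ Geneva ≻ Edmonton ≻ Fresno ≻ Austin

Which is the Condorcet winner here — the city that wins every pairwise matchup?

Houston

Houston vs Geneva: 29–12
Houston vs Fresno: 41–0
Houston vs Austin: 30–11
Houston vs Edmonton: 30–11
Houston beats every other city.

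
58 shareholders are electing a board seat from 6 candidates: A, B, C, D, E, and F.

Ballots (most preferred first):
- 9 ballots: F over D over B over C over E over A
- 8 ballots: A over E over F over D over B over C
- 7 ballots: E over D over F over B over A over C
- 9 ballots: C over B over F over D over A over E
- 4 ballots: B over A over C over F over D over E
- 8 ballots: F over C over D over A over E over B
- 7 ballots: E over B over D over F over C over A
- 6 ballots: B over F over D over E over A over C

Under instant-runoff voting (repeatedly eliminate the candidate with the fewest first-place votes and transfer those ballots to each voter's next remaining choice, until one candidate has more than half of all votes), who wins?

E

Round 1: A 8, B 10, C 9, D 0, E 14, F 17. D eliminated.
Round 2: A 8, B 10, C 9, E 14, F 17. A eliminated.
Round 3: B 10, C 9, E 22, F 17. C eliminated.
Round 4: B 19, E 22, F 17. F eliminated.
Round 5: B 28, E 30. E has a majority (≥30).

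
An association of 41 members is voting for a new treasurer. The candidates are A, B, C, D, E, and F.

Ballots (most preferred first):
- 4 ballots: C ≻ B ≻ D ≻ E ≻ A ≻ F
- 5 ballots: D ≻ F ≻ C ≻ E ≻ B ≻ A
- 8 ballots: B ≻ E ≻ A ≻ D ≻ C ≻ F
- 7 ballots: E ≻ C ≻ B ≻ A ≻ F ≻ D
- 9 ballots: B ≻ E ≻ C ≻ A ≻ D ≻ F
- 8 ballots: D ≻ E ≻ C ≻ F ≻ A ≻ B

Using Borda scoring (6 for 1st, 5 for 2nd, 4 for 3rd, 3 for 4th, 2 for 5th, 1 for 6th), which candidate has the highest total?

A: 4×2 + 5×1 + 8×4 + 7×3 + 9×3 + 8×2 = 109
B: 4×5 + 5×2 + 8×6 + 7×4 + 9×6 + 8×1 = 168
C: 4×6 + 5×4 + 8×2 + 7×5 + 9×4 + 8×4 = 163
D: 4×4 + 5×6 + 8×3 + 7×1 + 9×2 + 8×6 = 143
E: 4×3 + 5×3 + 8×5 + 7×6 + 9×5 + 8×5 = 194
F: 4×1 + 5×5 + 8×1 + 7×2 + 9×1 + 8×3 = 84

E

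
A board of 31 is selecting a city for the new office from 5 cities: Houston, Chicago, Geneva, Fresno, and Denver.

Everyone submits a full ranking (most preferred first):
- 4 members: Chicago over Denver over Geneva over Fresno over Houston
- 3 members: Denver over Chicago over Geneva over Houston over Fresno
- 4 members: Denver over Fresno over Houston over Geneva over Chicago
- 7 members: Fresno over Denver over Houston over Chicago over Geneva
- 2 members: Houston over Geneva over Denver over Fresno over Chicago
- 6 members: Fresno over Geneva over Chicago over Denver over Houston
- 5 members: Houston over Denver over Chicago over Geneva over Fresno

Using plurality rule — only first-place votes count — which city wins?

First-place votes: Houston 7, Chicago 4, Geneva 0, Fresno 13, Denver 7.

Fresno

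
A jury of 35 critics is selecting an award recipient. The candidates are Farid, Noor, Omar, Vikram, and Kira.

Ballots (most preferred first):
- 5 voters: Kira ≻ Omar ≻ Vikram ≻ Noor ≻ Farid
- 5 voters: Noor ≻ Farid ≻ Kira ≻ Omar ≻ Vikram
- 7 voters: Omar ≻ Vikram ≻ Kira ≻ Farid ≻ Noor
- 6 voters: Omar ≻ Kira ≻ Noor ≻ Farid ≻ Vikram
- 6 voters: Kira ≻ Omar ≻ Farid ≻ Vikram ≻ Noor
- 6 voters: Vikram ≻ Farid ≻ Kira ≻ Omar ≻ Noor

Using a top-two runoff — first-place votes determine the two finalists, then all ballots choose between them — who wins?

Kira

Round 1 first-place votes: Farid 0, Noor 5, Omar 13, Vikram 6, Kira 11. Omar and Kira advance.
Runoff: Omar is ranked above Kira on 13 ballots, Kira above Omar on 22.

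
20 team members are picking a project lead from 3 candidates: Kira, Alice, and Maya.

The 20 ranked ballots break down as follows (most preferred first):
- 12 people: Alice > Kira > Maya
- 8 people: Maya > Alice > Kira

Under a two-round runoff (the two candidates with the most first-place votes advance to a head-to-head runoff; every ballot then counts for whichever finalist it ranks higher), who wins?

Round 1 first-place votes: Kira 0, Alice 12, Maya 8. Alice and Maya advance.
Runoff: Alice is ranked above Maya on 12 ballots, Maya above Alice on 8.

Alice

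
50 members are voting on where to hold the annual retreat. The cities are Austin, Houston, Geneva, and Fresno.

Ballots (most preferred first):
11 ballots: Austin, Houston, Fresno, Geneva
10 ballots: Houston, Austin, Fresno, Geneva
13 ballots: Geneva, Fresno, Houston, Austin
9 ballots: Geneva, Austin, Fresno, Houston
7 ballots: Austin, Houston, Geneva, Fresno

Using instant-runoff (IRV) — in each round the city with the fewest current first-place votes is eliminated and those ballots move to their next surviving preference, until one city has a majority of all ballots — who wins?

Round 1: Austin 18, Houston 10, Geneva 22, Fresno 0. Fresno eliminated.
Round 2: Austin 18, Houston 10, Geneva 22. Houston eliminated.
Round 3: Austin 28, Geneva 22. Austin has a majority (≥26).

Austin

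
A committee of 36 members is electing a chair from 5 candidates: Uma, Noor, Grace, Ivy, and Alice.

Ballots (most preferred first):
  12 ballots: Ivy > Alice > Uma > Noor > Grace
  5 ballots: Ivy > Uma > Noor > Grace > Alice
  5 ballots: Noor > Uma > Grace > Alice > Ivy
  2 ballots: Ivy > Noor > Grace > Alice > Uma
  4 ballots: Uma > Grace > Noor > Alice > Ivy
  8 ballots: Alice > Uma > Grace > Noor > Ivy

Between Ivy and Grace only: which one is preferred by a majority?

Ivy

Ivy is ranked above Grace on 19 ballots; Grace above Ivy on 17.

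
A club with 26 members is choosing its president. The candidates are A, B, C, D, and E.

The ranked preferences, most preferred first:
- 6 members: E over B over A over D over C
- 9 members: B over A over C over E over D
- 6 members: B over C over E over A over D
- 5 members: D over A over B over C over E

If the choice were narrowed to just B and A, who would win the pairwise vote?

B is ranked above A on 21 ballots; A above B on 5.

B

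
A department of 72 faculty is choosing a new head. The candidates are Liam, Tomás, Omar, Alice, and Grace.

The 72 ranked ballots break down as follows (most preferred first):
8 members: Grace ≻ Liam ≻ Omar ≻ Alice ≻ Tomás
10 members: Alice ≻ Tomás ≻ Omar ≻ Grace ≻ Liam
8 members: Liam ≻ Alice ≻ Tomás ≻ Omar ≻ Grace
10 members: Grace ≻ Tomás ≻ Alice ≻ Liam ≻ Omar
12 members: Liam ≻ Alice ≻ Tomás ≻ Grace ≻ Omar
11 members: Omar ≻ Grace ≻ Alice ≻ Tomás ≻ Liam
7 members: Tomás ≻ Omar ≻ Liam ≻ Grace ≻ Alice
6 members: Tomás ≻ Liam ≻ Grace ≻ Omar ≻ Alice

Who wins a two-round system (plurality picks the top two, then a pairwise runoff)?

Grace

Round 1 first-place votes: Liam 20, Tomás 13, Omar 11, Alice 10, Grace 18. Liam and Grace advance.
Runoff: Liam is ranked above Grace on 33 ballots, Grace above Liam on 39.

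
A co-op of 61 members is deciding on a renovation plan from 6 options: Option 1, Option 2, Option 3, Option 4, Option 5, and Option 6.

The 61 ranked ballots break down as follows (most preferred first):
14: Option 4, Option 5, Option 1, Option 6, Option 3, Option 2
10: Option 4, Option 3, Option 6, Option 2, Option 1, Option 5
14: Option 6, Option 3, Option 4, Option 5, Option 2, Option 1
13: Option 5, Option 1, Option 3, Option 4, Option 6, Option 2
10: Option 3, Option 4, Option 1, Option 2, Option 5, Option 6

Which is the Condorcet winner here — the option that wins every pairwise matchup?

Option 3 vs Option 1: 34–27
Option 3 vs Option 2: 61–0
Option 3 vs Option 4: 37–24
Option 3 vs Option 5: 34–27
Option 3 vs Option 6: 33–28
Option 3 beats every other option.

Option 3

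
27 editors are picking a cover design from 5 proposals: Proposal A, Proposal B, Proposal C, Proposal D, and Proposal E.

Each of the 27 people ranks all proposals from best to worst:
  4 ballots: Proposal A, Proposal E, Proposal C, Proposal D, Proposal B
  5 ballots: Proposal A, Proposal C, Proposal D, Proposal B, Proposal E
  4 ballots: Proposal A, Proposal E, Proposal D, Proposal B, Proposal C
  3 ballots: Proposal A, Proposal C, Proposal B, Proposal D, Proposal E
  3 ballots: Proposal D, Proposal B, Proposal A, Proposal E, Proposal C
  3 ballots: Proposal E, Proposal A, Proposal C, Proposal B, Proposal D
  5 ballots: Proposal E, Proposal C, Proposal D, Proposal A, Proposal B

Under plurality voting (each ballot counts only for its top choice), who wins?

First-place votes: Proposal A 16, Proposal B 0, Proposal C 0, Proposal D 3, Proposal E 8.

Proposal A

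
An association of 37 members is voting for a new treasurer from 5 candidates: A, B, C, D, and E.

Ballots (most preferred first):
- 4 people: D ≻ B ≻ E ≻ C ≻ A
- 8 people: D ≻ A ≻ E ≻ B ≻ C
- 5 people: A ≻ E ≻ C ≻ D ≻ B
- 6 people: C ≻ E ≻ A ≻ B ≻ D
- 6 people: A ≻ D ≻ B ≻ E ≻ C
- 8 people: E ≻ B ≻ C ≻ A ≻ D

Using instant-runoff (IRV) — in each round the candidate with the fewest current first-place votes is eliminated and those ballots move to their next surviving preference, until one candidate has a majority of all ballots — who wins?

Round 1: A 11, B 0, C 6, D 12, E 8. B eliminated.
Round 2: A 11, C 6, D 12, E 8. C eliminated.
Round 3: A 11, D 12, E 14. A eliminated.
Round 4: D 18, E 19. E has a majority (≥19).

E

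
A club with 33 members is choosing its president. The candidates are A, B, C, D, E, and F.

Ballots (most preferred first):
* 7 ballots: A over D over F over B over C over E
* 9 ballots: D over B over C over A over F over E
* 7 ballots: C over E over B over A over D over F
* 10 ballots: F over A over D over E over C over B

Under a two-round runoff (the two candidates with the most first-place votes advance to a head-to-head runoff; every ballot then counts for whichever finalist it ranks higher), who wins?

D

Round 1 first-place votes: A 7, B 0, C 7, D 9, E 0, F 10. F and D advance.
Runoff: F is ranked above D on 10 ballots, D above F on 23.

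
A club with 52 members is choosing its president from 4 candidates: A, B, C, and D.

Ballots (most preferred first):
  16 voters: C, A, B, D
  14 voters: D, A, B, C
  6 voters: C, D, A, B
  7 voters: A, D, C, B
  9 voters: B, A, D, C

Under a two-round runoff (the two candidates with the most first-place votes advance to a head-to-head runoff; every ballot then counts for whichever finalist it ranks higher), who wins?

Round 1 first-place votes: A 7, B 9, C 22, D 14. C and D advance.
Runoff: C is ranked above D on 22 ballots, D above C on 30.

D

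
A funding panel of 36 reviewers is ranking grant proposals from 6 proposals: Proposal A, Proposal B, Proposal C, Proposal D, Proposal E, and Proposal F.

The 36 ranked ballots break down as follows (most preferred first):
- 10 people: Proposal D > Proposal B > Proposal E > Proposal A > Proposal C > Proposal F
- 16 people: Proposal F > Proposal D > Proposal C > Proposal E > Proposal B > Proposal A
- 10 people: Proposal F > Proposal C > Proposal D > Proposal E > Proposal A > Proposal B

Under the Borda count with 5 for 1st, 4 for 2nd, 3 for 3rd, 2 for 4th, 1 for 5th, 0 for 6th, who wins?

Proposal D

Proposal A: 10×2 + 16×0 + 10×1 = 30
Proposal B: 10×4 + 16×1 + 10×0 = 56
Proposal C: 10×1 + 16×3 + 10×4 = 98
Proposal D: 10×5 + 16×4 + 10×3 = 144
Proposal E: 10×3 + 16×2 + 10×2 = 82
Proposal F: 10×0 + 16×5 + 10×5 = 130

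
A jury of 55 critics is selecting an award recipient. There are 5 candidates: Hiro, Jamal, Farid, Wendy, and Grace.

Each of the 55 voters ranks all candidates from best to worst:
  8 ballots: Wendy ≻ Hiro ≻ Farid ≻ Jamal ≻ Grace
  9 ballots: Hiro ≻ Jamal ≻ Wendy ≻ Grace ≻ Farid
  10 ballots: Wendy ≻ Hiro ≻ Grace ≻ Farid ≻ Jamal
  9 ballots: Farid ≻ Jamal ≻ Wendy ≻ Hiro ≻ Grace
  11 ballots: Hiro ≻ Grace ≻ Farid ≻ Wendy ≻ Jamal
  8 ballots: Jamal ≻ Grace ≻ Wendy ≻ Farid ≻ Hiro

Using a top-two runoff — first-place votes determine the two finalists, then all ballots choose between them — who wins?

Wendy

Round 1 first-place votes: Hiro 20, Jamal 8, Farid 9, Wendy 18, Grace 0. Hiro and Wendy advance.
Runoff: Hiro is ranked above Wendy on 20 ballots, Wendy above Hiro on 35.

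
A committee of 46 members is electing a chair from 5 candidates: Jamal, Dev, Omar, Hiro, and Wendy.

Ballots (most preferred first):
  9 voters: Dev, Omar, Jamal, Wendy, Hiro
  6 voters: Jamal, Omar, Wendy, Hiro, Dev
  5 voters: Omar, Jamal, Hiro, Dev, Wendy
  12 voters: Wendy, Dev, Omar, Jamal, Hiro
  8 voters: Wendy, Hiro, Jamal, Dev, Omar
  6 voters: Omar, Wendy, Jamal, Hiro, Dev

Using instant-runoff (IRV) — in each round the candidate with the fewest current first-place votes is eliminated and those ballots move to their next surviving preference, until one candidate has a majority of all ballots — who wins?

Round 1: Jamal 6, Dev 9, Omar 11, Hiro 0, Wendy 20. Hiro eliminated.
Round 2: Jamal 6, Dev 9, Omar 11, Wendy 20. Jamal eliminated.
Round 3: Dev 9, Omar 17, Wendy 20. Dev eliminated.
Round 4: Omar 26, Wendy 20. Omar has a majority (≥24).

Omar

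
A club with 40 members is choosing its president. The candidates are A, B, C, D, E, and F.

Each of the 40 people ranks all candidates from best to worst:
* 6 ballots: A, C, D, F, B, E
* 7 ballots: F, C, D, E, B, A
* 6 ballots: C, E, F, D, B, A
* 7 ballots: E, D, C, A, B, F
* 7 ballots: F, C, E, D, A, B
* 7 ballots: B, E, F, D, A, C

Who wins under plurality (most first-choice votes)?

First-place votes: A 6, B 7, C 6, D 0, E 7, F 14.

F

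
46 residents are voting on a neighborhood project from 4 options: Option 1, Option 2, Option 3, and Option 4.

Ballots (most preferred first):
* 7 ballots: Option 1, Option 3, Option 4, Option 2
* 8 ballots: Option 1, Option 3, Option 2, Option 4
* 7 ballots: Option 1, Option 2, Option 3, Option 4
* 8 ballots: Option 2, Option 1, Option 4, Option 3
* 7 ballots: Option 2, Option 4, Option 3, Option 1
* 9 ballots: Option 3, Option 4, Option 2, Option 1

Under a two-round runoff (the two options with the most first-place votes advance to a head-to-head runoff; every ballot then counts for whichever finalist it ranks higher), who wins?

Round 1 first-place votes: Option 1 22, Option 2 15, Option 3 9, Option 4 0. Option 1 and Option 2 advance.
Runoff: Option 1 is ranked above Option 2 on 22 ballots, Option 2 above Option 1 on 24.

Option 2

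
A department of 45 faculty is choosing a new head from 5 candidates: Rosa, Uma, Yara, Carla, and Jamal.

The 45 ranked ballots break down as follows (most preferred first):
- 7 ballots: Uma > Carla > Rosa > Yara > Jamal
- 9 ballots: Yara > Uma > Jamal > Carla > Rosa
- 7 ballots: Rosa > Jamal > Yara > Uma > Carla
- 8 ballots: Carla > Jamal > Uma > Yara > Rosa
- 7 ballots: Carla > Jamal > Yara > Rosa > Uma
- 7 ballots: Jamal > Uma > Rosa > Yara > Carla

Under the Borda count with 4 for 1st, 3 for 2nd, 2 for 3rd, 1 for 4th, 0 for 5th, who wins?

Rosa: 7×2 + 9×0 + 7×4 + 8×0 + 7×1 + 7×2 = 63
Uma: 7×4 + 9×3 + 7×1 + 8×2 + 7×0 + 7×3 = 99
Yara: 7×1 + 9×4 + 7×2 + 8×1 + 7×2 + 7×1 = 86
Carla: 7×3 + 9×1 + 7×0 + 8×4 + 7×4 + 7×0 = 90
Jamal: 7×0 + 9×2 + 7×3 + 8×3 + 7×3 + 7×4 = 112

Jamal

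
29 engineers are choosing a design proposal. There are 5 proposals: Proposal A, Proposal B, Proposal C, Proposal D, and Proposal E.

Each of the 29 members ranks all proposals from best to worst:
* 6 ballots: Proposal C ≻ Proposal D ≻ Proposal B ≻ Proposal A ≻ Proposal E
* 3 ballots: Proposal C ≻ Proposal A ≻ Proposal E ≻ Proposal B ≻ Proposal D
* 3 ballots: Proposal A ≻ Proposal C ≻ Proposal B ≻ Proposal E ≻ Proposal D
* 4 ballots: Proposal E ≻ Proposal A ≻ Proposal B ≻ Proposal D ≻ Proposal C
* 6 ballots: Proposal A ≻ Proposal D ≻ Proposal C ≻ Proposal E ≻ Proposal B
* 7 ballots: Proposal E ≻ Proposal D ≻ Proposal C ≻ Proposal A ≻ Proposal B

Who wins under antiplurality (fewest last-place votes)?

Last-place votes: Proposal A 0, Proposal B 13, Proposal C 4, Proposal D 6, Proposal E 6.

Proposal A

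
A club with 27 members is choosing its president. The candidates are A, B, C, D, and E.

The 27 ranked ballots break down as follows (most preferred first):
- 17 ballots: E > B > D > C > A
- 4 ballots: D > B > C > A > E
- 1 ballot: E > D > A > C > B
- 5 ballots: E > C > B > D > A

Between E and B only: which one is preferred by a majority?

E

E is ranked above B on 23 ballots; B above E on 4.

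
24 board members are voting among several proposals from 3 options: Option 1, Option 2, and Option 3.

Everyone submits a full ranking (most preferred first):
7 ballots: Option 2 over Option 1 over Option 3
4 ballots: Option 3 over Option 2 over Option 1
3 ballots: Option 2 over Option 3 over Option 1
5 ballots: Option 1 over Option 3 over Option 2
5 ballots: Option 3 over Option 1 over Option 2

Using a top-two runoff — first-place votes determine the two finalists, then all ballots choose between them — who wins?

Round 1 first-place votes: Option 1 5, Option 2 10, Option 3 9. Option 2 and Option 3 advance.
Runoff: Option 2 is ranked above Option 3 on 10 ballots, Option 3 above Option 2 on 14.

Option 3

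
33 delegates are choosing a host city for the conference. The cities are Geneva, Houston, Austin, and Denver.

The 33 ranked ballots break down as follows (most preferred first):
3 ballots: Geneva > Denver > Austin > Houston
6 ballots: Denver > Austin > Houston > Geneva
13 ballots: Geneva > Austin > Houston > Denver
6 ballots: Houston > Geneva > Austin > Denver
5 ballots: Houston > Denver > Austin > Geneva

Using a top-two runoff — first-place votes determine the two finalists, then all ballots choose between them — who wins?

Houston

Round 1 first-place votes: Geneva 16, Houston 11, Austin 0, Denver 6. Geneva and Houston advance.
Runoff: Geneva is ranked above Houston on 16 ballots, Houston above Geneva on 17.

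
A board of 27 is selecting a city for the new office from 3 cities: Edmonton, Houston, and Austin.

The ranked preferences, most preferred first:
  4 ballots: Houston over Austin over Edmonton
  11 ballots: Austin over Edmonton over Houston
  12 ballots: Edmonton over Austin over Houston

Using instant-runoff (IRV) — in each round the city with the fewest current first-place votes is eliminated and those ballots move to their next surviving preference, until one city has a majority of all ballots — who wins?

Austin

Round 1: Edmonton 12, Houston 4, Austin 11. Houston eliminated.
Round 2: Edmonton 12, Austin 15. Austin has a majority (≥14).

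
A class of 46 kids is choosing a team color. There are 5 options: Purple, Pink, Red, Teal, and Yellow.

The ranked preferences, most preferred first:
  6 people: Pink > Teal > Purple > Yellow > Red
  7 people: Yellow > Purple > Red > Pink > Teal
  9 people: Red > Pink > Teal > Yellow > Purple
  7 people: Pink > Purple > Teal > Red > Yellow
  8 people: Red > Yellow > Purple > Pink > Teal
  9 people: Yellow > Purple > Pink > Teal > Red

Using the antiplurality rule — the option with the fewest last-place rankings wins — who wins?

Pink

Last-place votes: Purple 9, Pink 0, Red 15, Teal 15, Yellow 7.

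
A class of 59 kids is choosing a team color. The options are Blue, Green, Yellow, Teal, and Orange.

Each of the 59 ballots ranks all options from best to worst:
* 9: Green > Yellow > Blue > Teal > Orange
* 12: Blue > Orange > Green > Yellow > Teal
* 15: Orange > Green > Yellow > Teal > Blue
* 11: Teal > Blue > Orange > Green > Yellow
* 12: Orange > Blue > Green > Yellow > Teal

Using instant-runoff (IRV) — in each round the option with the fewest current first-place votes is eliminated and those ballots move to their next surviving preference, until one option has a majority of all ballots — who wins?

Round 1: Blue 12, Green 9, Yellow 0, Teal 11, Orange 27. Yellow eliminated.
Round 2: Blue 12, Green 9, Teal 11, Orange 27. Green eliminated.
Round 3: Blue 21, Teal 11, Orange 27. Teal eliminated.
Round 4: Blue 32, Orange 27. Blue has a majority (≥30).

Blue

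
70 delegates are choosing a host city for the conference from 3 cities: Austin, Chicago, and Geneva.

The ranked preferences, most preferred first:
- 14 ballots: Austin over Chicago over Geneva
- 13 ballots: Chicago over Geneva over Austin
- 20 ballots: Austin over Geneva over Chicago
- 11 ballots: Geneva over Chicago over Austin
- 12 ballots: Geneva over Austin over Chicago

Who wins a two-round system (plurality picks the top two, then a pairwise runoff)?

Geneva

Round 1 first-place votes: Austin 34, Chicago 13, Geneva 23. Austin and Geneva advance.
Runoff: Austin is ranked above Geneva on 34 ballots, Geneva above Austin on 36.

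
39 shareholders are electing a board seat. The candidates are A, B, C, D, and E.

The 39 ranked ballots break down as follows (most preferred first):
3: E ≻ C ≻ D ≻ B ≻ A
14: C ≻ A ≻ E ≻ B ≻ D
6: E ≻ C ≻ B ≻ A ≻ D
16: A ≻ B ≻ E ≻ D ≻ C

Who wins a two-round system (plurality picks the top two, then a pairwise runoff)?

Round 1 first-place votes: A 16, B 0, C 14, D 0, E 9. A and C advance.
Runoff: A is ranked above C on 16 ballots, C above A on 23.

C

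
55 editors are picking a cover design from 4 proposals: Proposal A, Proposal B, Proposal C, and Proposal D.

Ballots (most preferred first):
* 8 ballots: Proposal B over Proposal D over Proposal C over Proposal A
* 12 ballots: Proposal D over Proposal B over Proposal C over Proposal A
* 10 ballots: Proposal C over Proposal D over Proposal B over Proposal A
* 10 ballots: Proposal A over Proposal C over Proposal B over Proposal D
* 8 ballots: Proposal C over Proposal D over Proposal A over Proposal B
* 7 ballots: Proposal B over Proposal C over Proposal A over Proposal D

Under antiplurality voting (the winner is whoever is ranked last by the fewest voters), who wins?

Proposal C

Last-place votes: Proposal A 30, Proposal B 8, Proposal C 0, Proposal D 17.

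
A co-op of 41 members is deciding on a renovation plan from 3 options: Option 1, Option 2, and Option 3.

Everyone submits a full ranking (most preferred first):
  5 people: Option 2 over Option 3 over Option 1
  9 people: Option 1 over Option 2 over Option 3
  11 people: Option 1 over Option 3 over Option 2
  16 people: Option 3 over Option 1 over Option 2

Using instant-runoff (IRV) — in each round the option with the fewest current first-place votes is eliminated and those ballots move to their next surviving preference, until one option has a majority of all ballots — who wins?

Round 1: Option 1 20, Option 2 5, Option 3 16. Option 2 eliminated.
Round 2: Option 1 20, Option 3 21. Option 3 has a majority (≥21).

Option 3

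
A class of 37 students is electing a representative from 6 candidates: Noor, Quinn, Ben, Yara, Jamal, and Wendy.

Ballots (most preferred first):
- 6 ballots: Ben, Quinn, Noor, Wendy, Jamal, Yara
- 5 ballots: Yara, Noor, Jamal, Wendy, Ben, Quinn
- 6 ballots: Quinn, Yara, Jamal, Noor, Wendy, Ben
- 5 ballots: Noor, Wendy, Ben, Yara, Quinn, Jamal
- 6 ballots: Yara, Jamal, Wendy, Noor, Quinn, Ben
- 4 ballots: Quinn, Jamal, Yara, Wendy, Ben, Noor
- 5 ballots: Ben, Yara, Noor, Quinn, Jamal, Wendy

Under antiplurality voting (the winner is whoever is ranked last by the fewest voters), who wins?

Noor

Last-place votes: Noor 4, Quinn 5, Ben 12, Yara 6, Jamal 5, Wendy 5.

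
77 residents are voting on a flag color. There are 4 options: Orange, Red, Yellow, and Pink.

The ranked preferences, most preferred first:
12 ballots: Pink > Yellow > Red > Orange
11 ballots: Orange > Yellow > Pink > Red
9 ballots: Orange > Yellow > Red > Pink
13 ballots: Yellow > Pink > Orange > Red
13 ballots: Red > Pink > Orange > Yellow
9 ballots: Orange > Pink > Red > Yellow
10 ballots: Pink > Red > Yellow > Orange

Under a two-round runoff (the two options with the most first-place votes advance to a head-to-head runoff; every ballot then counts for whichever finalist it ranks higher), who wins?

Round 1 first-place votes: Orange 29, Red 13, Yellow 13, Pink 22. Orange and Pink advance.
Runoff: Orange is ranked above Pink on 29 ballots, Pink above Orange on 48.

Pink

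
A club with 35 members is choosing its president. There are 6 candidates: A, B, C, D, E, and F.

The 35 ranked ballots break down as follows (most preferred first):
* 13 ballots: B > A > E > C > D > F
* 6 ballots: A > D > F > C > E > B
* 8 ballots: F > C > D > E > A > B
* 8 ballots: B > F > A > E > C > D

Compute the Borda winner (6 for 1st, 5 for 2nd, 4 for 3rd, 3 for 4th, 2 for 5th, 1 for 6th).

A

A: 13×5 + 6×6 + 8×2 + 8×4 = 149
B: 13×6 + 6×1 + 8×1 + 8×6 = 140
C: 13×3 + 6×3 + 8×5 + 8×2 = 113
D: 13×2 + 6×5 + 8×4 + 8×1 = 96
E: 13×4 + 6×2 + 8×3 + 8×3 = 112
F: 13×1 + 6×4 + 8×6 + 8×5 = 125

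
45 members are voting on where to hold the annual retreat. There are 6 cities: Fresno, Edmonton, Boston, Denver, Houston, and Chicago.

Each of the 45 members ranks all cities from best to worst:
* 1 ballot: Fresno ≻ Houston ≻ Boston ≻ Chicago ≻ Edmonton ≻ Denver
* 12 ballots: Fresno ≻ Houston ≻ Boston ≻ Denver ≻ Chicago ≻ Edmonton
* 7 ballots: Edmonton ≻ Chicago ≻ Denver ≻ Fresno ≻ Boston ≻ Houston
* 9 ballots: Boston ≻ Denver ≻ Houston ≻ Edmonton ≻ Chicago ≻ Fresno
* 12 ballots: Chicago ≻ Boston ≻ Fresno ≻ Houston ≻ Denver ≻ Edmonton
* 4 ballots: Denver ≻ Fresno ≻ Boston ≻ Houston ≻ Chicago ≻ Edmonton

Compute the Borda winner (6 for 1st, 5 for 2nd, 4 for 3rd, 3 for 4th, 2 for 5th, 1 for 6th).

Fresno: 1×6 + 12×6 + 7×3 + 9×1 + 12×4 + 4×5 = 176
Edmonton: 1×2 + 12×1 + 7×6 + 9×3 + 12×1 + 4×1 = 99
Boston: 1×4 + 12×4 + 7×2 + 9×6 + 12×5 + 4×4 = 196
Denver: 1×1 + 12×3 + 7×4 + 9×5 + 12×2 + 4×6 = 158
Houston: 1×5 + 12×5 + 7×1 + 9×4 + 12×3 + 4×3 = 156
Chicago: 1×3 + 12×2 + 7×5 + 9×2 + 12×6 + 4×2 = 160

Boston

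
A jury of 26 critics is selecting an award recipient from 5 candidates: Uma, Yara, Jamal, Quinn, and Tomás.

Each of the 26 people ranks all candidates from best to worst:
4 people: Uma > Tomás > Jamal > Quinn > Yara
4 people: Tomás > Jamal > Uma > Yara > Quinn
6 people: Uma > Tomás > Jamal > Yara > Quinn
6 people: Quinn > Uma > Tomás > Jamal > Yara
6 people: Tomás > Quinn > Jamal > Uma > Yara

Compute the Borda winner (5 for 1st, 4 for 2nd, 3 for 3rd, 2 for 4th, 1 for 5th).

Tomás

Uma: 4×5 + 4×3 + 6×5 + 6×4 + 6×2 = 98
Yara: 4×1 + 4×2 + 6×2 + 6×1 + 6×1 = 36
Jamal: 4×3 + 4×4 + 6×3 + 6×2 + 6×3 = 76
Quinn: 4×2 + 4×1 + 6×1 + 6×5 + 6×4 = 72
Tomás: 4×4 + 4×5 + 6×4 + 6×3 + 6×5 = 108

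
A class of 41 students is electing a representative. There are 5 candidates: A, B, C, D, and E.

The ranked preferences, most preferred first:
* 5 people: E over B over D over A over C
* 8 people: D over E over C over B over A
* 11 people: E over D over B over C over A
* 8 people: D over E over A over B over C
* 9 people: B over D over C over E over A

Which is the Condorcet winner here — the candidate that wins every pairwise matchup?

D vs A: 41–0
D vs B: 27–14
D vs C: 41–0
D vs E: 25–16
D beats every other candidate.

D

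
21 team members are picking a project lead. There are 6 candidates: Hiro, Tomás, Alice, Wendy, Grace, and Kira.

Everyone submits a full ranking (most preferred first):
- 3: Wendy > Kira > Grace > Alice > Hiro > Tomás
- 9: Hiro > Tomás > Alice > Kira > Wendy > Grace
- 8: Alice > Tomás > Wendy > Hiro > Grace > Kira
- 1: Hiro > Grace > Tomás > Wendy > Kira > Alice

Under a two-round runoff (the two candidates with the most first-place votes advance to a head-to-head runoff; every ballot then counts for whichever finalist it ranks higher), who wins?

Round 1 first-place votes: Hiro 10, Tomás 0, Alice 8, Wendy 3, Grace 0, Kira 0. Hiro and Alice advance.
Runoff: Hiro is ranked above Alice on 10 ballots, Alice above Hiro on 11.

Alice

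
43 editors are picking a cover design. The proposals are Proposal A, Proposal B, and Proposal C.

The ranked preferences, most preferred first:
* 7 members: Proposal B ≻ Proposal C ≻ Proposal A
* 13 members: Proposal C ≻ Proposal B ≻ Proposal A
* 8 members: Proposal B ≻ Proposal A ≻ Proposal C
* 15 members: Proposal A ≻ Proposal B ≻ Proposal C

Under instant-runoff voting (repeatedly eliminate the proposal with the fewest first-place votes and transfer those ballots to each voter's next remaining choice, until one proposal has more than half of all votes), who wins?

Round 1: Proposal A 15, Proposal B 15, Proposal C 13. Proposal C eliminated.
Round 2: Proposal A 15, Proposal B 28. Proposal B has a majority (≥22).

Proposal B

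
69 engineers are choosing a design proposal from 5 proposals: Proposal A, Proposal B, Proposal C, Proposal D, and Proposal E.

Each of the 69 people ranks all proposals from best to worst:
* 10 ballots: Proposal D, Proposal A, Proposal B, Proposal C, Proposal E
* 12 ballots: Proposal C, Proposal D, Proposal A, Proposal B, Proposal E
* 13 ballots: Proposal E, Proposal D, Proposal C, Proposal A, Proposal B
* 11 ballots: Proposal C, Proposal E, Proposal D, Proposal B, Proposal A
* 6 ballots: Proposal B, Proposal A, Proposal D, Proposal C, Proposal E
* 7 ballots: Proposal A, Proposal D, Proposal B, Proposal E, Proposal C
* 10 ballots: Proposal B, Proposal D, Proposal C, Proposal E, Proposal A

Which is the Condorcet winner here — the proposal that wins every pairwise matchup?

Proposal D

Proposal D vs Proposal A: 56–13
Proposal D vs Proposal B: 53–16
Proposal D vs Proposal C: 46–23
Proposal D vs Proposal E: 45–24
Proposal D beats every other proposal.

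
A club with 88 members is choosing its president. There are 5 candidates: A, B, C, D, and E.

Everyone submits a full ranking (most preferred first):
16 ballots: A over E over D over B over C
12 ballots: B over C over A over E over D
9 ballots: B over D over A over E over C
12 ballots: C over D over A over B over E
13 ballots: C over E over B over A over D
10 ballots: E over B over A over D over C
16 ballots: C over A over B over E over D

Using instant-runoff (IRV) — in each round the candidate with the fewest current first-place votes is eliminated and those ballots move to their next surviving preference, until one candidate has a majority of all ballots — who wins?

B

Round 1: A 16, B 21, C 41, D 0, E 10. D eliminated.
Round 2: A 16, B 21, C 41, E 10. E eliminated.
Round 3: A 16, B 31, C 41. A eliminated.
Round 4: B 47, C 41. B has a majority (≥45).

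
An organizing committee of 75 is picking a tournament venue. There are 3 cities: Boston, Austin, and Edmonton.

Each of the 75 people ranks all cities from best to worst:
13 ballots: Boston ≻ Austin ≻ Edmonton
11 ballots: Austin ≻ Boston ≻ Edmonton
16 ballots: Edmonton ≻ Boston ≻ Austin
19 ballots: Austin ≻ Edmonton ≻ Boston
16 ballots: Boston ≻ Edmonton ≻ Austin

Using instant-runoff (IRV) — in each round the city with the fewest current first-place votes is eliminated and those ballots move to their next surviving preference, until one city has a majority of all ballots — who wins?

Boston

Round 1: Boston 29, Austin 30, Edmonton 16. Edmonton eliminated.
Round 2: Boston 45, Austin 30. Boston has a majority (≥38).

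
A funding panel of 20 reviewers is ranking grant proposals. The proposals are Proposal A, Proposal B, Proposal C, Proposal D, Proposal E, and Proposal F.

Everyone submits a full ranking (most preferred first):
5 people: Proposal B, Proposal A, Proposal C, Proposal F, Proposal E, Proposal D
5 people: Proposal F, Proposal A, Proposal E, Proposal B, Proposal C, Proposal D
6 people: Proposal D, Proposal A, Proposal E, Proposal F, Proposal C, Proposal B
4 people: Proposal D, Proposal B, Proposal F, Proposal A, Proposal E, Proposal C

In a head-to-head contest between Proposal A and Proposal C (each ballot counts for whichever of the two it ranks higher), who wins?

Proposal A is ranked above Proposal C on 20 ballots; Proposal C above Proposal A on 0.

Proposal A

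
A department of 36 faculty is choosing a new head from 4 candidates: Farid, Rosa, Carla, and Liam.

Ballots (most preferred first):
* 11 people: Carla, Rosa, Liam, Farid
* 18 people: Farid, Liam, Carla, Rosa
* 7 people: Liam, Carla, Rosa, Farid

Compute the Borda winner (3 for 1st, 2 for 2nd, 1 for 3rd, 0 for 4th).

Farid: 11×0 + 18×3 + 7×0 = 54
Rosa: 11×2 + 18×0 + 7×1 = 29
Carla: 11×3 + 18×1 + 7×2 = 65
Liam: 11×1 + 18×2 + 7×3 = 68

Liam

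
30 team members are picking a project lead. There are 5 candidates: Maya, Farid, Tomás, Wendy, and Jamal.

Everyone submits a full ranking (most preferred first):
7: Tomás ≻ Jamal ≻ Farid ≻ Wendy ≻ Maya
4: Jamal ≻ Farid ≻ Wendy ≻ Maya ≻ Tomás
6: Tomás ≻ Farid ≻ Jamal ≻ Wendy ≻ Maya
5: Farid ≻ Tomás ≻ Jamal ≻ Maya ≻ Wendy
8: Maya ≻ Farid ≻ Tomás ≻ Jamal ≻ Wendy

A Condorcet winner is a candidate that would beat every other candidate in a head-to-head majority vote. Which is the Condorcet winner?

Farid

Farid vs Maya: 22–8
Farid vs Tomás: 17–13
Farid vs Wendy: 30–0
Farid vs Jamal: 19–11
Farid beats every other candidate.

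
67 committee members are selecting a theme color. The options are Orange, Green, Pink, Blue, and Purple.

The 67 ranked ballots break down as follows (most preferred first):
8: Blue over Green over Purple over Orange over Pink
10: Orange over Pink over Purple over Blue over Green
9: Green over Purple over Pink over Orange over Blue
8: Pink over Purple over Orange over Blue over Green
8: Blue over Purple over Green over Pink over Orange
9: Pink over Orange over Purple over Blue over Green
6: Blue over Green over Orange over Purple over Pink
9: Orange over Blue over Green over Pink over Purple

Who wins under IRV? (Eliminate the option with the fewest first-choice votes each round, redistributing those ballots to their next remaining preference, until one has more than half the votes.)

Round 1: Orange 19, Green 9, Pink 17, Blue 22, Purple 0. Purple eliminated.
Round 2: Orange 19, Green 9, Pink 17, Blue 22. Green eliminated.
Round 3: Orange 19, Pink 26, Blue 22. Orange eliminated.
Round 4: Pink 36, Blue 31. Pink has a majority (≥34).

Pink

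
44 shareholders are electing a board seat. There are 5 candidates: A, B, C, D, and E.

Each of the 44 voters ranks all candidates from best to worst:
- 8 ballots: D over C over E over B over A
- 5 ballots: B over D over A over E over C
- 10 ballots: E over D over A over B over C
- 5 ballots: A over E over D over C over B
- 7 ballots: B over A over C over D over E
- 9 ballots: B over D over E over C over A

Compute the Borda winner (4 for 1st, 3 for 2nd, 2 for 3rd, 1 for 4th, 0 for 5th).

D

A: 8×0 + 5×2 + 10×2 + 5×4 + 7×3 + 9×0 = 71
B: 8×1 + 5×4 + 10×1 + 5×0 + 7×4 + 9×4 = 102
C: 8×3 + 5×0 + 10×0 + 5×1 + 7×2 + 9×1 = 52
D: 8×4 + 5×3 + 10×3 + 5×2 + 7×1 + 9×3 = 121
E: 8×2 + 5×1 + 10×4 + 5×3 + 7×0 + 9×2 = 94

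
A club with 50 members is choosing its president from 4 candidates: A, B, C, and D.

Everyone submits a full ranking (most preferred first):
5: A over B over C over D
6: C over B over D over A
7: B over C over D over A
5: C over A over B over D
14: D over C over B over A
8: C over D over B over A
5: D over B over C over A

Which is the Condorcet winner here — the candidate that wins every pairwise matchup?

C vs A: 45–5
C vs B: 33–17
C vs D: 31–19
C beats every other candidate.

C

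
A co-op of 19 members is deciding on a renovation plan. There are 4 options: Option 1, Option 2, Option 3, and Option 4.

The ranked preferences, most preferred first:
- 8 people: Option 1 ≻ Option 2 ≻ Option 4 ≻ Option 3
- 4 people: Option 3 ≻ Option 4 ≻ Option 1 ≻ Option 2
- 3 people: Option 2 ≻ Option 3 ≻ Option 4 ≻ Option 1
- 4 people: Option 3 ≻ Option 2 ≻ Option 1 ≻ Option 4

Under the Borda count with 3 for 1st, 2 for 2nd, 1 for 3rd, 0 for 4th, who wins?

Option 2

Option 1: 8×3 + 4×1 + 3×0 + 4×1 = 32
Option 2: 8×2 + 4×0 + 3×3 + 4×2 = 33
Option 3: 8×0 + 4×3 + 3×2 + 4×3 = 30
Option 4: 8×1 + 4×2 + 3×1 + 4×0 = 19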